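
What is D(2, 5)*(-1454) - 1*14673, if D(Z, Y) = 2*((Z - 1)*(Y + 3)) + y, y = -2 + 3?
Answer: -39391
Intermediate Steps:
y = 1
D(Z, Y) = 1 + 2*(-1 + Z)*(3 + Y) (D(Z, Y) = 2*((Z - 1)*(Y + 3)) + 1 = 2*((-1 + Z)*(3 + Y)) + 1 = 2*(-1 + Z)*(3 + Y) + 1 = 1 + 2*(-1 + Z)*(3 + Y))
D(2, 5)*(-1454) - 1*14673 = (-5 - 2*5 + 6*2 + 2*5*2)*(-1454) - 1*14673 = (-5 - 10 + 12 + 20)*(-1454) - 14673 = 17*(-1454) - 14673 = -24718 - 14673 = -39391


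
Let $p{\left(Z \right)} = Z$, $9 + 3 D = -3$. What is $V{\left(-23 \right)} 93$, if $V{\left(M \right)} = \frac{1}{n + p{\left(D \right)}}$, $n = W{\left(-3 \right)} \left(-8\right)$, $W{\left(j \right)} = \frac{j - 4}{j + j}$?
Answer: $- \frac{279}{40} \approx -6.975$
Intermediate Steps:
$D = -4$ ($D = -3 + \frac{1}{3} \left(-3\right) = -3 - 1 = -4$)
$W{\left(j \right)} = \frac{-4 + j}{2 j}$
$n = - \frac{28}{3}$ ($n = \frac{-4 - 3}{2 \left(-3\right)} \left(-8\right) = \frac{1}{2} \left(- \frac{1}{3}\right) \left(-7\right) \left(-8\right) = \frac{7}{6} \left(-8\right) = - \frac{28}{3} \approx -9.3333$)
$V{\left(M \right)} = - \frac{3}{40}$ ($V{\left(M \right)} = \frac{1}{- \frac{28}{3} - 4} = \frac{1}{- \frac{40}{3}} = - \frac{3}{40}$)
$V{\left(-23 \right)} 93 = \left(- \frac{3}{40}\right) 93 = - \frac{279}{40}$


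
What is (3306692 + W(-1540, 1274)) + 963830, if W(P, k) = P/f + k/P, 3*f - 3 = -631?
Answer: 73752027703/17270 ≈ 4.2705e+6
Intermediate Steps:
f = -628/3 (f = 1 + (⅓)*(-631) = 1 - 631/3 = -628/3 ≈ -209.33)
W(P, k) = -3*P/628 + k/P (W(P, k) = P/(-628/3) + k/P = P*(-3/628) + k/P = -3*P/628 + k/P)
(3306692 + W(-1540, 1274)) + 963830 = (3306692 + (-3/628*(-1540) + 1274/(-1540))) + 963830 = (3306692 + (1155/157 + 1274*(-1/1540))) + 963830 = (3306692 + (1155/157 - 91/110)) + 963830 = (3306692 + 112763/17270) + 963830 = 57106683603/17270 + 963830 = 73752027703/17270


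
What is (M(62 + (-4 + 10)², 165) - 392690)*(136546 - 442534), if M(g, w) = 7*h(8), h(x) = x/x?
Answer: 120156285804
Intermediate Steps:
h(x) = 1
M(g, w) = 7 (M(g, w) = 7*1 = 7)
(M(62 + (-4 + 10)², 165) - 392690)*(136546 - 442534) = (7 - 392690)*(136546 - 442534) = -392683*(-305988) = 120156285804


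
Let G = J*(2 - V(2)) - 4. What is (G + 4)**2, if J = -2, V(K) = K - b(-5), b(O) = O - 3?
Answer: 256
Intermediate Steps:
b(O) = -3 + O
V(K) = 8 + K (V(K) = K - (-3 - 5) = K - 1*(-8) = K + 8 = 8 + K)
G = 12 (G = -2*(2 - (8 + 2)) - 4 = -2*(2 - 1*10) - 4 = -2*(2 - 10) - 4 = -2*(-8) - 4 = 16 - 4 = 12)
(G + 4)**2 = (12 + 4)**2 = 16**2 = 256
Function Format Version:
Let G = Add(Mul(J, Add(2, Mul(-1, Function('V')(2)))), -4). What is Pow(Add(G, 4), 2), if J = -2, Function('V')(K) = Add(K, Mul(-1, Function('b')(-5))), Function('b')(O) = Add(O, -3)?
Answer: 256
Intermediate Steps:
Function('b')(O) = Add(-3, O)
Function('V')(K) = Add(8, K) (Function('V')(K) = Add(K, Mul(-1, Add(-3, -5))) = Add(K, Mul(-1, -8)) = Add(K, 8) = Add(8, K))
G = 12 (G = Add(Mul(-2, Add(2, Mul(-1, Add(8, 2)))), -4) = Add(Mul(-2, Add(2, Mul(-1, 10))), -4) = Add(Mul(-2, Add(2, -10)), -4) = Add(Mul(-2, -8), -4) = Add(16, -4) = 12)
Pow(Add(G, 4), 2) = Pow(Add(12, 4), 2) = Pow(16, 2) = 256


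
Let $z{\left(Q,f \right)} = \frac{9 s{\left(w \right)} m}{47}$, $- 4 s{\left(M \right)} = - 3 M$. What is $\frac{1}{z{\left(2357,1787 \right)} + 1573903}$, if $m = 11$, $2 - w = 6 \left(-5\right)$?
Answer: $\frac{47}{73975817} \approx 6.3534 \cdot 10^{-7}$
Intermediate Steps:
$w = 32$ ($w = 2 - 6 \left(-5\right) = 2 - -30 = 2 + 30 = 32$)
$s{\left(M \right)} = \frac{3 M}{4}$ ($s{\left(M \right)} = - \frac{\left(-3\right) M}{4} = \frac{3 M}{4}$)
$z{\left(Q,f \right)} = \frac{2376}{47}$ ($z{\left(Q,f \right)} = \frac{9 \cdot \frac{3}{4} \cdot 32 \cdot 11}{47} = 9 \cdot 24 \cdot 11 \cdot \frac{1}{47} = 216 \cdot 11 \cdot \frac{1}{47} = 2376 \cdot \frac{1}{47} = \frac{2376}{47}$)
$\frac{1}{z{\left(2357,1787 \right)} + 1573903} = \frac{1}{\frac{2376}{47} + 1573903} = \frac{1}{\frac{73975817}{47}} = \frac{47}{73975817}$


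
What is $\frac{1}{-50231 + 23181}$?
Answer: $- \frac{1}{27050} \approx -3.6969 \cdot 10^{-5}$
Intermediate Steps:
$\frac{1}{-50231 + 23181} = \frac{1}{-27050} = - \frac{1}{27050}$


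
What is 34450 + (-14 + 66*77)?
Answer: 39518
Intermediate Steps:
34450 + (-14 + 66*77) = 34450 + (-14 + 5082) = 34450 + 5068 = 39518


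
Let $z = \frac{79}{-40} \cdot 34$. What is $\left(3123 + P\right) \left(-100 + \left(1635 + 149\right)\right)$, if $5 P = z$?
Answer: $\frac{130912897}{25} \approx 5.2365 \cdot 10^{6}$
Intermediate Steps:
$z = - \frac{1343}{20}$ ($z = 79 \left(- \frac{1}{40}\right) 34 = \left(- \frac{79}{40}\right) 34 = - \frac{1343}{20} \approx -67.15$)
$P = - \frac{1343}{100}$ ($P = \frac{1}{5} \left(- \frac{1343}{20}\right) = - \frac{1343}{100} \approx -13.43$)
$\left(3123 + P\right) \left(-100 + \left(1635 + 149\right)\right) = \left(3123 - \frac{1343}{100}\right) \left(-100 + \left(1635 + 149\right)\right) = \frac{310957 \left(-100 + 1784\right)}{100} = \frac{310957}{100} \cdot 1684 = \frac{130912897}{25}$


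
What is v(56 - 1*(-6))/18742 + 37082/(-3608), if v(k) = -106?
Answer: -173843323/16905284 ≈ -10.283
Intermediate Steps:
v(56 - 1*(-6))/18742 + 37082/(-3608) = -106/18742 + 37082/(-3608) = -106*1/18742 + 37082*(-1/3608) = -53/9371 - 18541/1804 = -173843323/16905284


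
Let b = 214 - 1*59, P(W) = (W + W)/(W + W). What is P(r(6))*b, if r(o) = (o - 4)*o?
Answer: 155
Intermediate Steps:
r(o) = o*(-4 + o) (r(o) = (-4 + o)*o = o*(-4 + o))
P(W) = 1 (P(W) = (2*W)/((2*W)) = (2*W)*(1/(2*W)) = 1)
b = 155 (b = 214 - 59 = 155)
P(r(6))*b = 1*155 = 155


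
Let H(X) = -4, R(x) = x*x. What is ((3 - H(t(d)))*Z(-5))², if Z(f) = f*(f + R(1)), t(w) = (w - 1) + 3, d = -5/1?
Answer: 19600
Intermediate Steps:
d = -5 (d = -5*1 = -5)
R(x) = x²
t(w) = 2 + w (t(w) = (-1 + w) + 3 = 2 + w)
Z(f) = f*(1 + f) (Z(f) = f*(f + 1²) = f*(f + 1) = f*(1 + f))
((3 - H(t(d)))*Z(-5))² = ((3 - 1*(-4))*(-5*(1 - 5)))² = ((3 + 4)*(-5*(-4)))² = (7*20)² = 140² = 19600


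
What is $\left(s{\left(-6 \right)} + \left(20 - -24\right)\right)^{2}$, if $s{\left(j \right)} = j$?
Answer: $1444$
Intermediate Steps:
$\left(s{\left(-6 \right)} + \left(20 - -24\right)\right)^{2} = \left(-6 + \left(20 - -24\right)\right)^{2} = \left(-6 + \left(20 + 24\right)\right)^{2} = \left(-6 + 44\right)^{2} = 38^{2} = 1444$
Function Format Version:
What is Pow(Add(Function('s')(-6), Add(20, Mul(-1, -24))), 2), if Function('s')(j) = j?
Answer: 1444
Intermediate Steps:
Pow(Add(Function('s')(-6), Add(20, Mul(-1, -24))), 2) = Pow(Add(-6, Add(20, Mul(-1, -24))), 2) = Pow(Add(-6, Add(20, 24)), 2) = Pow(Add(-6, 44), 2) = Pow(38, 2) = 1444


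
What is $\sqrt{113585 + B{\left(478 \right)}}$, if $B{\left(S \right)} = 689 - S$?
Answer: $6 \sqrt{3161} \approx 337.34$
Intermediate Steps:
$\sqrt{113585 + B{\left(478 \right)}} = \sqrt{113585 + \left(689 - 478\right)} = \sqrt{113585 + 211} = \sqrt{113796} = 6 \sqrt{3161}$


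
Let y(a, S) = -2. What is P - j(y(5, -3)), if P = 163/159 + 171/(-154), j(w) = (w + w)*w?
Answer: -197975/24486 ≈ -8.0852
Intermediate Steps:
j(w) = 2*w² (j(w) = (2*w)*w = 2*w²)
P = -2087/24486 (P = 163*(1/159) + 171*(-1/154) = 163/159 - 171/154 = -2087/24486 ≈ -0.085232)
P - j(y(5, -3)) = -2087/24486 - 2*(-2)² = -2087/24486 - 2*4 = -2087/24486 - 1*8 = -2087/24486 - 8 = -197975/24486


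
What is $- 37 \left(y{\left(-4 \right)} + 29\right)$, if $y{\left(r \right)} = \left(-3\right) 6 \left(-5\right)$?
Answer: $-4403$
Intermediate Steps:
$y{\left(r \right)} = 90$ ($y{\left(r \right)} = \left(-18\right) \left(-5\right) = 90$)
$- 37 \left(y{\left(-4 \right)} + 29\right) = - 37 \left(90 + 29\right) = \left(-37\right) 119 = -4403$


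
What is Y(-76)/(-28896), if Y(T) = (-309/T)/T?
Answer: 103/55634432 ≈ 1.8514e-6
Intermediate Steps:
Y(T) = -309/T²
Y(-76)/(-28896) = -309/(-76)²/(-28896) = -309*1/5776*(-1/28896) = -309/5776*(-1/28896) = 103/55634432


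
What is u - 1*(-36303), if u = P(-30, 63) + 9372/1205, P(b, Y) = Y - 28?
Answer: 43796662/1205 ≈ 36346.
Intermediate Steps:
P(b, Y) = -28 + Y
u = 51547/1205 (u = (-28 + 63) + 9372/1205 = 35 + 9372*(1/1205) = 35 + 9372/1205 = 51547/1205 ≈ 42.778)
u - 1*(-36303) = 51547/1205 - 1*(-36303) = 51547/1205 + 36303 = 43796662/1205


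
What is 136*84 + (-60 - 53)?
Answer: 11311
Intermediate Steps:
136*84 + (-60 - 53) = 11424 - 113 = 11311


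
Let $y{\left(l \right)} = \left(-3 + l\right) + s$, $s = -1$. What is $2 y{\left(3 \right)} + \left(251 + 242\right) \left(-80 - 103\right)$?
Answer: $-90221$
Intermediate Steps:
$y{\left(l \right)} = -4 + l$ ($y{\left(l \right)} = \left(-3 + l\right) - 1 = -4 + l$)
$2 y{\left(3 \right)} + \left(251 + 242\right) \left(-80 - 103\right) = 2 \left(-4 + 3\right) + \left(251 + 242\right) \left(-80 - 103\right) = 2 \left(-1\right) + 493 \left(-183\right) = -2 - 90219 = -90221$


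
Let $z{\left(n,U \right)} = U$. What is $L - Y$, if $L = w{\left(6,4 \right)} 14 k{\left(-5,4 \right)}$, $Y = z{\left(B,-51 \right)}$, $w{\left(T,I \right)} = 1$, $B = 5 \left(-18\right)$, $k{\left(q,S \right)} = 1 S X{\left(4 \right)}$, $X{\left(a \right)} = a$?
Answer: $275$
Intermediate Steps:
$k{\left(q,S \right)} = 4 S$ ($k{\left(q,S \right)} = 1 S 4 = S 4 = 4 S$)
$B = -90$
$Y = -51$
$L = 224$ ($L = 1 \cdot 14 \cdot 4 \cdot 4 = 14 \cdot 16 = 224$)
$L - Y = 224 - -51 = 224 + 51 = 275$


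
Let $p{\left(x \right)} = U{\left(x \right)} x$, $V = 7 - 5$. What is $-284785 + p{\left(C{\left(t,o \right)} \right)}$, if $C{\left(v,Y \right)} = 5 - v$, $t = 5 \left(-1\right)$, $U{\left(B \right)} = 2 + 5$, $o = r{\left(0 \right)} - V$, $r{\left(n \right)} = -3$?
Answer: $-284715$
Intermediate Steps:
$V = 2$
$o = -5$ ($o = -3 - 2 = -5$)
$U{\left(B \right)} = 7$
$t = -5$
$p{\left(x \right)} = 7 x$
$-284785 + p{\left(C{\left(t,o \right)} \right)} = -284785 + 7 \left(5 - -5\right) = -284785 + 7 \left(5 + 5\right) = -284785 + 7 \cdot 10 = -284785 + 70 = -284715$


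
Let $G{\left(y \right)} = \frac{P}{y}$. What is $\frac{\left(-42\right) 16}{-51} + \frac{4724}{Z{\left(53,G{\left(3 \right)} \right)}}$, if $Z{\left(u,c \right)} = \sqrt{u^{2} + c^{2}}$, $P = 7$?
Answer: $\frac{224}{17} + \frac{7086 \sqrt{25330}}{12665} \approx 102.22$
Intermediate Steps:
$G{\left(y \right)} = \frac{7}{y}$
$Z{\left(u,c \right)} = \sqrt{c^{2} + u^{2}}$
$\frac{\left(-42\right) 16}{-51} + \frac{4724}{Z{\left(53,G{\left(3 \right)} \right)}} = \frac{\left(-42\right) 16}{-51} + \frac{4724}{\sqrt{\left(\frac{7}{3}\right)^{2} + 53^{2}}} = \left(-672\right) \left(- \frac{1}{51}\right) + \frac{4724}{\sqrt{\left(7 \cdot \frac{1}{3}\right)^{2} + 2809}} = \frac{224}{17} + \frac{4724}{\sqrt{\left(\frac{7}{3}\right)^{2} + 2809}} = \frac{224}{17} + \frac{4724}{\sqrt{\frac{49}{9} + 2809}} = \frac{224}{17} + \frac{4724}{\sqrt{\frac{25330}{9}}} = \frac{224}{17} + \frac{4724}{\frac{1}{3} \sqrt{25330}} = \frac{224}{17} + 4724 \frac{3 \sqrt{25330}}{25330} = \frac{224}{17} + \frac{7086 \sqrt{25330}}{12665}$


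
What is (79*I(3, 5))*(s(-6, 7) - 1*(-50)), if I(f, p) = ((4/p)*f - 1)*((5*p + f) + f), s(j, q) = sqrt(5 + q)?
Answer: 171430 + 34286*sqrt(3)/5 ≈ 1.8331e+5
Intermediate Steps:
I(f, p) = (-1 + 4*f/p)*(2*f + 5*p) (I(f, p) = (4*f/p - 1)*((f + 5*p) + f) = (-1 + 4*f/p)*(2*f + 5*p))
(79*I(3, 5))*(s(-6, 7) - 1*(-50)) = (79*(-5*5 + 18*3 + 8*3**2/5))*(sqrt(5 + 7) - 1*(-50)) = (79*(-25 + 54 + 8*9*(1/5)))*(sqrt(12) + 50) = (79*(-25 + 54 + 72/5))*(2*sqrt(3) + 50) = (79*(217/5))*(50 + 2*sqrt(3)) = 17143*(50 + 2*sqrt(3))/5 = 171430 + 34286*sqrt(3)/5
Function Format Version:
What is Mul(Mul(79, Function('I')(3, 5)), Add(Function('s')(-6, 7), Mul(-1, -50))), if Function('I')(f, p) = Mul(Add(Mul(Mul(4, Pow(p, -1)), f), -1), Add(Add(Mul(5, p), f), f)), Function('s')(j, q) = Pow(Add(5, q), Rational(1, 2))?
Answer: Add(171430, Mul(Rational(34286, 5), Pow(3, Rational(1, 2)))) ≈ 1.8331e+5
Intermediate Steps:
Function('I')(f, p) = Mul(Add(-1, Mul(4, f, Pow(p, -1))), Add(Mul(2, f), Mul(5, p))) (Function('I')(f, p) = Mul(Add(Mul(4, f, Pow(p, -1)), -1), Add(Add(f, Mul(5, p)), f)) = Mul(Add(-1, Mul(4, f, Pow(p, -1))), Add(Mul(2, f), Mul(5, p))))
Mul(Mul(79, Function('I')(3, 5)), Add(Function('s')(-6, 7), Mul(-1, -50))) = Mul(Mul(79, Add(Mul(-5, 5), Mul(18, 3), Mul(8, Pow(3, 2), Pow(5, -1)))), Add(Pow(Add(5, 7), Rational(1, 2)), Mul(-1, -50))) = Mul(Mul(79, Add(-25, 54, Mul(8, 9, Rational(1, 5)))), Add(Pow(12, Rational(1, 2)), 50)) = Mul(Mul(79, Add(-25, 54, Rational(72, 5))), Add(Mul(2, Pow(3, Rational(1, 2))), 50)) = Mul(Mul(79, Rational(217, 5)), Add(50, Mul(2, Pow(3, Rational(1, 2))))) = Mul(Rational(17143, 5), Add(50, Mul(2, Pow(3, Rational(1, 2))))) = Add(171430, Mul(Rational(34286, 5), Pow(3, Rational(1, 2))))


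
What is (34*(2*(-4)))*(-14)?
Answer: 3808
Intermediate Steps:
(34*(2*(-4)))*(-14) = (34*(-8))*(-14) = -272*(-14) = 3808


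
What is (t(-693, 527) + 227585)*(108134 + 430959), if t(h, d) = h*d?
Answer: -74193213218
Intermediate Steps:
t(h, d) = d*h
(t(-693, 527) + 227585)*(108134 + 430959) = (527*(-693) + 227585)*(108134 + 430959) = (-365211 + 227585)*539093 = -137626*539093 = -74193213218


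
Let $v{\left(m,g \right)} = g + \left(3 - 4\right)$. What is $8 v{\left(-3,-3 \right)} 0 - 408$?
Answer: $-408$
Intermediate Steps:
$v{\left(m,g \right)} = -1 + g$ ($v{\left(m,g \right)} = g - 1 = -1 + g$)
$8 v{\left(-3,-3 \right)} 0 - 408 = 8 \left(-1 - 3\right) 0 - 408 = 8 \left(-4\right) 0 - 408 = \left(-32\right) 0 - 408 = 0 - 408 = -408$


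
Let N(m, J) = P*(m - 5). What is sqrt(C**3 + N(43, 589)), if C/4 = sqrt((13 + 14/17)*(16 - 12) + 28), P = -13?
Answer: sqrt(-142766 + 181248*sqrt(6018))/17 ≈ 219.45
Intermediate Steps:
N(m, J) = 65 - 13*m (N(m, J) = -13*(m - 5) = -13*(-5 + m) = 65 - 13*m)
C = 8*sqrt(6018)/17 (C = 4*sqrt((13 + 14/17)*(16 - 12) + 28) = 4*sqrt((13 + 14*(1/17))*4 + 28) = 4*sqrt((13 + 14/17)*4 + 28) = 4*sqrt((235/17)*4 + 28) = 4*sqrt(940/17 + 28) = 4*sqrt(1416/17) = 4*(2*sqrt(6018)/17) = 8*sqrt(6018)/17 ≈ 36.506)
sqrt(C**3 + N(43, 589)) = sqrt((8*sqrt(6018)/17)**3 + (65 - 13*43)) = sqrt(181248*sqrt(6018)/289 + (65 - 559)) = sqrt(181248*sqrt(6018)/289 - 494) = sqrt(-494 + 181248*sqrt(6018)/289)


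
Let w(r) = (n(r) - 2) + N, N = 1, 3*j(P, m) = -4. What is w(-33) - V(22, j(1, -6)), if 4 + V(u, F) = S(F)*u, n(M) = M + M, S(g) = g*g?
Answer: -919/9 ≈ -102.11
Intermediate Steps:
S(g) = g²
j(P, m) = -4/3 (j(P, m) = (⅓)*(-4) = -4/3)
n(M) = 2*M
V(u, F) = -4 + u*F² (V(u, F) = -4 + F²*u = -4 + u*F²)
w(r) = -1 + 2*r (w(r) = (2*r - 2) + 1 = (-2 + 2*r) + 1 = -1 + 2*r)
w(-33) - V(22, j(1, -6)) = (-1 + 2*(-33)) - (-4 + 22*(-4/3)²) = (-1 - 66) - (-4 + 22*(16/9)) = -67 - (-4 + 352/9) = -67 - 1*316/9 = -67 - 316/9 = -919/9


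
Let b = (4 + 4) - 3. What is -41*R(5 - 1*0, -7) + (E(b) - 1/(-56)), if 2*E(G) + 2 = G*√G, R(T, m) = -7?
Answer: 16017/56 + 5*√5/2 ≈ 291.61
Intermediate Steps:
b = 5 (b = 8 - 3 = 5)
E(G) = -1 + G^(3/2)/2 (E(G) = -1 + (G*√G)/2 = -1 + G^(3/2)/2)
-41*R(5 - 1*0, -7) + (E(b) - 1/(-56)) = -41*(-7) + ((-1 + 5^(3/2)/2) - 1/(-56)) = 287 + ((-1 + (5*√5)/2) - 1*(-1/56)) = 287 + ((-1 + 5*√5/2) + 1/56) = 287 + (-55/56 + 5*√5/2) = 16017/56 + 5*√5/2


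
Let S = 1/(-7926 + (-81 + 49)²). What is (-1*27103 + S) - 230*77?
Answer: -309299327/6902 ≈ -44813.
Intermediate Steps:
S = -1/6902 (S = 1/(-7926 + (-32)²) = 1/(-7926 + 1024) = 1/(-6902) = -1/6902 ≈ -0.00014489)
(-1*27103 + S) - 230*77 = (-1*27103 - 1/6902) - 230*77 = (-27103 - 1/6902) - 17710 = -187064907/6902 - 17710 = -309299327/6902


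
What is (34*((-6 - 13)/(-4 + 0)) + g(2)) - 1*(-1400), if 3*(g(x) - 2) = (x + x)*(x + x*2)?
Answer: 3143/2 ≈ 1571.5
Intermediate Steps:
g(x) = 2 + 2*x**2 (g(x) = 2 + ((x + x)*(x + x*2))/3 = 2 + ((2*x)*(x + 2*x))/3 = 2 + ((2*x)*(3*x))/3 = 2 + (6*x**2)/3 = 2 + 2*x**2)
(34*((-6 - 13)/(-4 + 0)) + g(2)) - 1*(-1400) = (34*((-6 - 13)/(-4 + 0)) + (2 + 2*2**2)) - 1*(-1400) = (34*(-19/(-4)) + (2 + 2*4)) + 1400 = (34*(-19*(-1/4)) + (2 + 8)) + 1400 = (34*(19/4) + 10) + 1400 = (323/2 + 10) + 1400 = 343/2 + 1400 = 3143/2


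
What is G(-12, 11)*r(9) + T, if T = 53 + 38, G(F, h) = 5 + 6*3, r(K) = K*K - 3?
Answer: 1885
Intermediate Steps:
r(K) = -3 + K**2 (r(K) = K**2 - 3 = -3 + K**2)
G(F, h) = 23 (G(F, h) = 5 + 18 = 23)
T = 91
G(-12, 11)*r(9) + T = 23*(-3 + 9**2) + 91 = 23*(-3 + 81) + 91 = 23*78 + 91 = 1794 + 91 = 1885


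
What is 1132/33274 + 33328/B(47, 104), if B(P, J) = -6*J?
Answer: -34632797/648843 ≈ -53.376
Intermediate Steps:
1132/33274 + 33328/B(47, 104) = 1132/33274 + 33328/((-6*104)) = 1132*(1/33274) + 33328/(-624) = 566/16637 + 33328*(-1/624) = 566/16637 - 2083/39 = -34632797/648843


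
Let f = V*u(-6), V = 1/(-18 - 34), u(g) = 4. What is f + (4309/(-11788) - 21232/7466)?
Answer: -1879954369/572059852 ≈ -3.2863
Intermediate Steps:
V = -1/52 (V = 1/(-52) = -1/52 ≈ -0.019231)
f = -1/13 (f = -1/52*4 = -1/13 ≈ -0.076923)
f + (4309/(-11788) - 21232/7466) = -1/13 + (4309/(-11788) - 21232/7466) = -1/13 + (4309*(-1/11788) - 21232*1/7466) = -1/13 + (-4309/11788 - 10616/3733) = -1/13 - 141226905/44004604 = -1879954369/572059852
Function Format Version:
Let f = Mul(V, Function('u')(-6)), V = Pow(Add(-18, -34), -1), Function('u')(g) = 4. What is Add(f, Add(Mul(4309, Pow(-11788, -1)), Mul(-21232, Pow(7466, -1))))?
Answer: Rational(-1879954369, 572059852) ≈ -3.2863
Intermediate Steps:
V = Rational(-1, 52) (V = Pow(-52, -1) = Rational(-1, 52) ≈ -0.019231)
f = Rational(-1, 13) (f = Mul(Rational(-1, 52), 4) = Rational(-1, 13) ≈ -0.076923)
Add(f, Add(Mul(4309, Pow(-11788, -1)), Mul(-21232, Pow(7466, -1)))) = Add(Rational(-1, 13), Add(Mul(4309, Pow(-11788, -1)), Mul(-21232, Pow(7466, -1)))) = Add(Rational(-1, 13), Add(Mul(4309, Rational(-1, 11788)), Mul(-21232, Rational(1, 7466)))) = Add(Rational(-1, 13), Add(Rational(-4309, 11788), Rational(-10616, 3733))) = Add(Rational(-1, 13), Rational(-141226905, 44004604)) = Rational(-1879954369, 572059852)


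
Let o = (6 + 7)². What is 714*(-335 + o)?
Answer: -118524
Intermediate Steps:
o = 169 (o = 13² = 169)
714*(-335 + o) = 714*(-335 + 169) = 714*(-166) = -118524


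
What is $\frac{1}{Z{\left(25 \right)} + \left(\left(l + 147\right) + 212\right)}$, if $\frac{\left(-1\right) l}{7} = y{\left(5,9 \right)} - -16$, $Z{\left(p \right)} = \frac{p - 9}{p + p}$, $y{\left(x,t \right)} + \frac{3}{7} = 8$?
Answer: $\frac{25}{4858} \approx 0.0051462$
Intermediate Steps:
$y{\left(x,t \right)} = \frac{53}{7}$ ($y{\left(x,t \right)} = - \frac{3}{7} + 8 = \frac{53}{7}$)
$Z{\left(p \right)} = \frac{-9 + p}{2 p}$
$l = -165$ ($l = - 7 \left(\frac{53}{7} - -16\right) = - 7 \left(\frac{53}{7} + 16\right) = \left(-7\right) \frac{165}{7} = -165$)
$\frac{1}{Z{\left(25 \right)} + \left(\left(l + 147\right) + 212\right)} = \frac{1}{\frac{-9 + 25}{2 \cdot 25} + \left(\left(-165 + 147\right) + 212\right)} = \frac{1}{\frac{1}{2} \cdot \frac{1}{25} \cdot 16 + \left(-18 + 212\right)} = \frac{1}{\frac{8}{25} + 194} = \frac{1}{\frac{4858}{25}} = \frac{25}{4858}$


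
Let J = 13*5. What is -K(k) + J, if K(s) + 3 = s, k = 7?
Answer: 61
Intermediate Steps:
K(s) = -3 + s
J = 65
-K(k) + J = -(-3 + 7) + 65 = -1*4 + 65 = -4 + 65 = 61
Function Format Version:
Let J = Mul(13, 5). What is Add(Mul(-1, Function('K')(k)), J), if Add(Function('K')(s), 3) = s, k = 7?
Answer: 61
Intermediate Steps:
Function('K')(s) = Add(-3, s)
J = 65
Add(Mul(-1, Function('K')(k)), J) = Add(Mul(-1, Add(-3, 7)), 65) = Add(Mul(-1, 4), 65) = Add(-4, 65) = 61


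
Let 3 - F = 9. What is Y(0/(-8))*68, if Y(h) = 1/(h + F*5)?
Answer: -34/15 ≈ -2.2667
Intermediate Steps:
F = -6 (F = 3 - 1*9 = 3 - 9 = -6)
Y(h) = 1/(-30 + h) (Y(h) = 1/(h - 6*5) = 1/(h - 30) = 1/(-30 + h))
Y(0/(-8))*68 = 68/(-30 + 0/(-8)) = 68/(-30 + 0*(-⅛)) = 68/(-30 + 0) = 68/(-30) = -1/30*68 = -34/15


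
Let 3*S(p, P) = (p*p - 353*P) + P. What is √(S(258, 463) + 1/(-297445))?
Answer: I*√25589729354515905/892335 ≈ 179.27*I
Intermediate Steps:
S(p, P) = -352*P/3 + p²/3 (S(p, P) = ((p*p - 353*P) + P)/3 = ((p² - 353*P) + P)/3 = (p² - 352*P)/3 = -352*P/3 + p²/3)
√(S(258, 463) + 1/(-297445)) = √((-352/3*463 + (⅓)*258²) + 1/(-297445)) = √((-162976/3 + (⅓)*66564) - 1/297445) = √((-162976/3 + 22188) - 1/297445) = √(-96412/3 - 1/297445) = √(-28677267343/892335) = I*√25589729354515905/892335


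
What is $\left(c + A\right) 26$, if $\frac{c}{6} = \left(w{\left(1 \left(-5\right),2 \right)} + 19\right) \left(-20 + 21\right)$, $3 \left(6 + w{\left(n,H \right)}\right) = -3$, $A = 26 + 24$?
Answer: $3172$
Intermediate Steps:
$A = 50$
$w{\left(n,H \right)} = -7$ ($w{\left(n,H \right)} = -6 + \frac{1}{3} \left(-3\right) = -6 - 1 = -7$)
$c = 72$ ($c = 6 \left(-7 + 19\right) \left(-20 + 21\right) = 6 \cdot 12 \cdot 1 = 6 \cdot 12 = 72$)
$\left(c + A\right) 26 = \left(72 + 50\right) 26 = 122 \cdot 26 = 3172$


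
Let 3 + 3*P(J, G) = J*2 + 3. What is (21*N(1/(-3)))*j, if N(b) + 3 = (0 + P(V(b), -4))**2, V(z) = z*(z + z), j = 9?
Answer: -15197/27 ≈ -562.85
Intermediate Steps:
V(z) = 2*z**2 (V(z) = z*(2*z) = 2*z**2)
P(J, G) = 2*J/3 (P(J, G) = -1 + (J*2 + 3)/3 = -1 + (2*J + 3)/3 = -1 + (3 + 2*J)/3 = -1 + (1 + 2*J/3) = 2*J/3)
N(b) = -3 + 16*b**4/9 (N(b) = -3 + (0 + 2*(2*b**2)/3)**2 = -3 + (0 + 4*b**2/3)**2 = -3 + (4*b**2/3)**2 = -3 + 16*b**4/9)
(21*N(1/(-3)))*j = (21*(-3 + 16*(1/(-3))**4/9))*9 = (21*(-3 + 16*(1*(-1/3))**4/9))*9 = (21*(-3 + 16*(-1/3)**4/9))*9 = (21*(-3 + (16/9)*(1/81)))*9 = (21*(-3 + 16/729))*9 = (21*(-2171/729))*9 = -15197/243*9 = -15197/27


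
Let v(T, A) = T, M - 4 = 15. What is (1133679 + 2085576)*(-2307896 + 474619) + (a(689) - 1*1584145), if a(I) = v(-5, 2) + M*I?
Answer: -5901787719694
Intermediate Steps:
M = 19 (M = 4 + 15 = 19)
a(I) = -5 + 19*I
(1133679 + 2085576)*(-2307896 + 474619) + (a(689) - 1*1584145) = (1133679 + 2085576)*(-2307896 + 474619) + ((-5 + 19*689) - 1*1584145) = 3219255*(-1833277) + ((-5 + 13091) - 1584145) = -5901786148635 + (13086 - 1584145) = -5901786148635 - 1571059 = -5901787719694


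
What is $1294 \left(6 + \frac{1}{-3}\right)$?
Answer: $\frac{21998}{3} \approx 7332.7$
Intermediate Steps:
$1294 \left(6 + \frac{1}{-3}\right) = 1294 \left(6 - \frac{1}{3}\right) = 1294 \cdot \frac{17}{3} = \frac{21998}{3}$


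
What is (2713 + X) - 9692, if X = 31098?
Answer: 24119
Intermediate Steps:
(2713 + X) - 9692 = (2713 + 31098) - 9692 = 33811 - 9692 = 24119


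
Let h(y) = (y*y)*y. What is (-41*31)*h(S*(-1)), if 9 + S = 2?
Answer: -435953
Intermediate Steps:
S = -7 (S = -9 + 2 = -7)
h(y) = y**3 (h(y) = y**2*y = y**3)
(-41*31)*h(S*(-1)) = (-41*31)*(-7*(-1))**3 = -1271*7**3 = -1271*343 = -435953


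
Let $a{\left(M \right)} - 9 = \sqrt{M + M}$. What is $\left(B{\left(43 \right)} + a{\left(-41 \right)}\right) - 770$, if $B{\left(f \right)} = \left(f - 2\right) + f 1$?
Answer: $-677 + i \sqrt{82} \approx -677.0 + 9.0554 i$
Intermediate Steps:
$a{\left(M \right)} = 9 + \sqrt{2} \sqrt{M}$ ($a{\left(M \right)} = 9 + \sqrt{M + M} = 9 + \sqrt{2 M} = 9 + \sqrt{2} \sqrt{M}$)
$B{\left(f \right)} = -2 + 2 f$ ($B{\left(f \right)} = \left(-2 + f\right) + f = -2 + 2 f$)
$\left(B{\left(43 \right)} + a{\left(-41 \right)}\right) - 770 = \left(\left(-2 + 2 \cdot 43\right) + \left(9 + \sqrt{2} \sqrt{-41}\right)\right) - 770 = \left(\left(-2 + 86\right) + \left(9 + \sqrt{2} i \sqrt{41}\right)\right) - 770 = \left(84 + \left(9 + i \sqrt{82}\right)\right) - 770 = \left(93 + i \sqrt{82}\right) - 770 = -677 + i \sqrt{82}$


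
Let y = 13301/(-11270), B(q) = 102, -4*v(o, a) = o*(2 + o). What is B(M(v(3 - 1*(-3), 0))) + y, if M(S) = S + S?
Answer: 1136239/11270 ≈ 100.82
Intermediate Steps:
v(o, a) = -o*(2 + o)/4
M(S) = 2*S
y = -13301/11270 (y = 13301*(-1/11270) = -13301/11270 ≈ -1.1802)
B(M(v(3 - 1*(-3), 0))) + y = 102 - 13301/11270 = 1136239/11270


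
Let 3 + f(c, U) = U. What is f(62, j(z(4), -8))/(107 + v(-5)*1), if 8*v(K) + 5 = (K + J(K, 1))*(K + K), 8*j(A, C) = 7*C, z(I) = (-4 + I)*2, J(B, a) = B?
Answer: -80/951 ≈ -0.084122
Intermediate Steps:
z(I) = -8 + 2*I
j(A, C) = 7*C/8 (j(A, C) = (7*C)/8 = 7*C/8)
v(K) = -5/8 + K**2/2 (v(K) = -5/8 + ((K + K)*(K + K))/8 = -5/8 + ((2*K)*(2*K))/8 = -5/8 + (4*K**2)/8 = -5/8 + K**2/2)
f(c, U) = -3 + U
f(62, j(z(4), -8))/(107 + v(-5)*1) = (-3 + (7/8)*(-8))/(107 + (-5/8 + (1/2)*(-5)**2)*1) = (-3 - 7)/(107 + (-5/8 + (1/2)*25)*1) = -10/(107 + (-5/8 + 25/2)*1) = -10/(107 + (95/8)*1) = -10/(107 + 95/8) = -10/951/8 = -10*8/951 = -80/951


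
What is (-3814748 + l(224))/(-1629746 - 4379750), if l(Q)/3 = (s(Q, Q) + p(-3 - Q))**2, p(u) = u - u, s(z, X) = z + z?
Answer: 803159/1502374 ≈ 0.53459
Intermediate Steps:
s(z, X) = 2*z
p(u) = 0
l(Q) = 12*Q**2 (l(Q) = 3*(2*Q + 0)**2 = 3*(2*Q)**2 = 3*(4*Q**2) = 12*Q**2)
(-3814748 + l(224))/(-1629746 - 4379750) = (-3814748 + 12*224**2)/(-1629746 - 4379750) = (-3814748 + 12*50176)/(-6009496) = (-3814748 + 602112)*(-1/6009496) = -3212636*(-1/6009496) = 803159/1502374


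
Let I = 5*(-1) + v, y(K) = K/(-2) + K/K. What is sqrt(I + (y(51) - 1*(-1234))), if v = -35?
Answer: sqrt(4678)/2 ≈ 34.198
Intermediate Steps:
y(K) = 1 - K/2 (y(K) = K*(-1/2) + 1 = -K/2 + 1 = 1 - K/2)
I = -40 (I = 5*(-1) - 35 = -5 - 35 = -40)
sqrt(I + (y(51) - 1*(-1234))) = sqrt(-40 + ((1 - 1/2*51) - 1*(-1234))) = sqrt(-40 + ((1 - 51/2) + 1234)) = sqrt(-40 + (-49/2 + 1234)) = sqrt(-40 + 2419/2) = sqrt(2339/2) = sqrt(4678)/2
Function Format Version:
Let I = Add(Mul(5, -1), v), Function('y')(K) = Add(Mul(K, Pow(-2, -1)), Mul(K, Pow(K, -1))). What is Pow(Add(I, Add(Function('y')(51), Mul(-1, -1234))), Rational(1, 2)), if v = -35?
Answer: Mul(Rational(1, 2), Pow(4678, Rational(1, 2))) ≈ 34.198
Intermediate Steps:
Function('y')(K) = Add(1, Mul(Rational(-1, 2), K)) (Function('y')(K) = Add(Mul(K, Rational(-1, 2)), 1) = Add(Mul(Rational(-1, 2), K), 1) = Add(1, Mul(Rational(-1, 2), K)))
I = -40 (I = Add(Mul(5, -1), -35) = Add(-5, -35) = -40)
Pow(Add(I, Add(Function('y')(51), Mul(-1, -1234))), Rational(1, 2)) = Pow(Add(-40, Add(Add(1, Mul(Rational(-1, 2), 51)), Mul(-1, -1234))), Rational(1, 2)) = Pow(Add(-40, Add(Add(1, Rational(-51, 2)), 1234)), Rational(1, 2)) = Pow(Add(-40, Add(Rational(-49, 2), 1234)), Rational(1, 2)) = Pow(Add(-40, Rational(2419, 2)), Rational(1, 2)) = Pow(Rational(2339, 2), Rational(1, 2)) = Mul(Rational(1, 2), Pow(4678, Rational(1, 2)))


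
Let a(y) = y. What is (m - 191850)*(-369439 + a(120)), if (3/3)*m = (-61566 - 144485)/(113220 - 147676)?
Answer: 2441264162219131/34456 ≈ 7.0852e+10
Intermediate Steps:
m = 206051/34456 (m = (-61566 - 144485)/(113220 - 147676) = -206051/(-34456) = -206051*(-1/34456) = 206051/34456 ≈ 5.9801)
(m - 191850)*(-369439 + a(120)) = (206051/34456 - 191850)*(-369439 + 120) = -6610177549/34456*(-369319) = 2441264162219131/34456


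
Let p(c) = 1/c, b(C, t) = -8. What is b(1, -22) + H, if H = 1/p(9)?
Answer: 1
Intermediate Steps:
H = 9 (H = 1/(1/9) = 9)
b(1, -22) + H = -8 + 9 = 1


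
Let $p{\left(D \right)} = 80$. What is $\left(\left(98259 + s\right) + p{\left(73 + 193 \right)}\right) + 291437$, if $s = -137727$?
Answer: $252049$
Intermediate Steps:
$\left(\left(98259 + s\right) + p{\left(73 + 193 \right)}\right) + 291437 = \left(\left(98259 - 137727\right) + 80\right) + 291437 = \left(-39468 + 80\right) + 291437 = -39388 + 291437 = 252049$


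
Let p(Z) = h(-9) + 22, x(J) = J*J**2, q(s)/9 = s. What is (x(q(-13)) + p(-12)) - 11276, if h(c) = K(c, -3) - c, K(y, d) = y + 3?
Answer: -1612864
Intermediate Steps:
K(y, d) = 3 + y
q(s) = 9*s
h(c) = 3 (h(c) = (3 + c) - c = 3)
x(J) = J**3
p(Z) = 25 (p(Z) = 3 + 22 = 25)
(x(q(-13)) + p(-12)) - 11276 = ((9*(-13))**3 + 25) - 11276 = ((-117)**3 + 25) - 11276 = (-1601613 + 25) - 11276 = -1601588 - 11276 = -1612864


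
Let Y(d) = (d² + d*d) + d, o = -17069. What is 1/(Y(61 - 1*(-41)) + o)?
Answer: 1/3841 ≈ 0.00026035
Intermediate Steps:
Y(d) = d + 2*d² (Y(d) = (d² + d²) + d = 2*d² + d = d + 2*d²)
1/(Y(61 - 1*(-41)) + o) = 1/((61 - 1*(-41))*(1 + 2*(61 - 1*(-41))) - 17069) = 1/((61 + 41)*(1 + 2*(61 + 41)) - 17069) = 1/(102*(1 + 2*102) - 17069) = 1/(102*(1 + 204) - 17069) = 1/(102*205 - 17069) = 1/(20910 - 17069) = 1/3841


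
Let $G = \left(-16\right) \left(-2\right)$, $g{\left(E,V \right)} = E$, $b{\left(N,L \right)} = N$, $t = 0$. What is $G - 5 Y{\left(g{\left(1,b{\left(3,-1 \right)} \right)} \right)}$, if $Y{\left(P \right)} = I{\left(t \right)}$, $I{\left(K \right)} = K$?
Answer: $32$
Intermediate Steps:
$Y{\left(P \right)} = 0$
$G = 32$
$G - 5 Y{\left(g{\left(1,b{\left(3,-1 \right)} \right)} \right)} = 32 - 0 = 32 + 0 = 32$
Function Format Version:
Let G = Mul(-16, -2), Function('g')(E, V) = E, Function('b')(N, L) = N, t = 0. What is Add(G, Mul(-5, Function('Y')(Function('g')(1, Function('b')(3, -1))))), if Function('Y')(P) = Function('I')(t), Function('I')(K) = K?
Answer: 32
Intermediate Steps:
Function('Y')(P) = 0
G = 32
Add(G, Mul(-5, Function('Y')(Function('g')(1, Function('b')(3, -1))))) = Add(32, Mul(-5, 0)) = Add(32, 0) = 32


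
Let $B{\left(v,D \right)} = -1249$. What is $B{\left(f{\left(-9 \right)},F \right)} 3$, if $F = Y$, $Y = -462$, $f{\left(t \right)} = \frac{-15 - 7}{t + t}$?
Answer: $-3747$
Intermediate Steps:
$f{\left(t \right)} = - \frac{11}{t}$ ($f{\left(t \right)} = - \frac{22}{2 t} = - 22 \frac{1}{2 t} = - \frac{11}{t}$)
$F = -462$
$B{\left(f{\left(-9 \right)},F \right)} 3 = \left(-1249\right) 3 = -3747$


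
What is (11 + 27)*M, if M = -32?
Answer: -1216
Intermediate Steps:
(11 + 27)*M = (11 + 27)*(-32) = 38*(-32) = -1216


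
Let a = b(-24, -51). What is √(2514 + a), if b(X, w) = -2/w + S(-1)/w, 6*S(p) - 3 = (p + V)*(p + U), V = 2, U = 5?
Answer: √26155826/102 ≈ 50.140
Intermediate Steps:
S(p) = ½ + (2 + p)*(5 + p)/6 (S(p) = ½ + ((p + 2)*(p + 5))/6 = ½ + ((2 + p)*(5 + p))/6 = ½ + (2 + p)*(5 + p)/6)
b(X, w) = -5/(6*w) (b(X, w) = -2/w + (13/6 + (⅙)*(-1)² + (7/6)*(-1))/w = -2/w + (13/6 + (⅙)*1 - 7/6)/w = -2/w + (13/6 + ⅙ - 7/6)/w = -2/w + 7/(6*w) = -5/(6*w))
a = 5/306 (a = -⅚/(-51) = -⅚*(-1/51) = 5/306 ≈ 0.016340)
√(2514 + a) = √(2514 + 5/306) = √(769289/306) = √26155826/102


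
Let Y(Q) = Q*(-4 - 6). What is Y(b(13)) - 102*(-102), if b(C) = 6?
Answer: 10344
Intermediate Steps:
Y(Q) = -10*Q (Y(Q) = Q*(-10) = -10*Q)
Y(b(13)) - 102*(-102) = -10*6 - 102*(-102) = -60 - 1*(-10404) = -60 + 10404 = 10344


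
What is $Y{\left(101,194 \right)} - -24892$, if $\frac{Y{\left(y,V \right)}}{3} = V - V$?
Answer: $24892$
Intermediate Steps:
$Y{\left(y,V \right)} = 0$ ($Y{\left(y,V \right)} = 3 \left(V - V\right) = 3 \cdot 0 = 0$)
$Y{\left(101,194 \right)} - -24892 = 0 - -24892 = 0 + 24892 = 24892$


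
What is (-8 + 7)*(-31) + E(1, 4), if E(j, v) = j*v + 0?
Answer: 35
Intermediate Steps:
E(j, v) = j*v
(-8 + 7)*(-31) + E(1, 4) = (-8 + 7)*(-31) + 1*4 = -1*(-31) + 4 = 31 + 4 = 35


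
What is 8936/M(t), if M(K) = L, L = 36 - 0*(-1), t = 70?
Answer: 2234/9 ≈ 248.22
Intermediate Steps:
L = 36 (L = 36 - 1*0 = 36 + 0 = 36)
M(K) = 36
8936/M(t) = 8936/36 = 8936*(1/36) = 2234/9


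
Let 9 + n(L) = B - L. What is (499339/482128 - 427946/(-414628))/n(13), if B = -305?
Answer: -34447056665/5447377688464 ≈ -0.0063236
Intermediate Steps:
n(L) = -314 - L (n(L) = -9 + (-305 - L) = -314 - L)
(499339/482128 - 427946/(-414628))/n(13) = (499339/482128 - 427946/(-414628))/(-314 - 1*13) = (499339*(1/482128) - 427946*(-1/414628))/(-314 - 13) = (499339/482128 + 213973/207314)/(-327) = (103341169995/49975942096)*(-1/327) = -34447056665/5447377688464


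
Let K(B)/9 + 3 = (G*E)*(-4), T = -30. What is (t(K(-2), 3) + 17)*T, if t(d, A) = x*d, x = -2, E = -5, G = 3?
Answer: 30270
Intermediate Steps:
K(B) = 513 (K(B) = -27 + 9*((3*(-5))*(-4)) = -27 + 9*(-15*(-4)) = -27 + 9*60 = -27 + 540 = 513)
t(d, A) = -2*d
(t(K(-2), 3) + 17)*T = (-2*513 + 17)*(-30) = (-1026 + 17)*(-30) = -1009*(-30) = 30270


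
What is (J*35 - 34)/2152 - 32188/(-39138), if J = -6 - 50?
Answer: -2193149/21056244 ≈ -0.10416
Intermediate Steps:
J = -56
(J*35 - 34)/2152 - 32188/(-39138) = (-56*35 - 34)/2152 - 32188/(-39138) = (-1960 - 34)*(1/2152) - 32188*(-1/39138) = -1994*1/2152 + 16094/19569 = -997/1076 + 16094/19569 = -2193149/21056244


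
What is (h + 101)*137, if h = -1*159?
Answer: -7946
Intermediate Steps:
h = -159
(h + 101)*137 = (-159 + 101)*137 = -58*137 = -7946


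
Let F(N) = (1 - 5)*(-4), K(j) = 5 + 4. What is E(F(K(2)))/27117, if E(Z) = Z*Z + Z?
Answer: 272/27117 ≈ 0.010031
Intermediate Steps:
K(j) = 9
F(N) = 16 (F(N) = -4*(-4) = 16)
E(Z) = Z + Z² (E(Z) = Z² + Z = Z + Z²)
E(F(K(2)))/27117 = (16*(1 + 16))/27117 = (16*17)*(1/27117) = 272*(1/27117) = 272/27117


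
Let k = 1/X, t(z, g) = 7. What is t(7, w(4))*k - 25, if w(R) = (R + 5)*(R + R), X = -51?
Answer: -1282/51 ≈ -25.137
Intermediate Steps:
w(R) = 2*R*(5 + R) (w(R) = (5 + R)*(2*R) = 2*R*(5 + R))
k = -1/51 (k = 1/(-51) = -1/51 ≈ -0.019608)
t(7, w(4))*k - 25 = 7*(-1/51) - 25 = -7/51 - 25 = -1282/51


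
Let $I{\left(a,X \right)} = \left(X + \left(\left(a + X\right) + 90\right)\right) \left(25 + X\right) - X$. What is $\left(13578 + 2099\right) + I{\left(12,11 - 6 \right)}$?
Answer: $19032$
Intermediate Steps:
$I{\left(a,X \right)} = - X + \left(25 + X\right) \left(90 + a + 2 X\right)$ ($I{\left(a,X \right)} = \left(X + \left(\left(X + a\right) + 90\right)\right) \left(25 + X\right) - X = \left(X + \left(90 + X + a\right)\right) \left(25 + X\right) - X = \left(90 + a + 2 X\right) \left(25 + X\right) - X = \left(25 + X\right) \left(90 + a + 2 X\right) - X = - X + \left(25 + X\right) \left(90 + a + 2 X\right)$)
$\left(13578 + 2099\right) + I{\left(12,11 - 6 \right)} = \left(13578 + 2099\right) + \left(2250 + 2 \left(11 - 6\right)^{2} + 25 \cdot 12 + 139 \left(11 - 6\right) + \left(11 - 6\right) 12\right) = 15677 + \left(2250 + 2 \left(11 - 6\right)^{2} + 300 + 139 \left(11 - 6\right) + \left(11 - 6\right) 12\right) = 15677 + \left(2250 + 2 \cdot 5^{2} + 300 + 139 \cdot 5 + 5 \cdot 12\right) = 15677 + \left(2250 + 2 \cdot 25 + 300 + 695 + 60\right) = 15677 + \left(2250 + 50 + 300 + 695 + 60\right) = 15677 + 3355 = 19032$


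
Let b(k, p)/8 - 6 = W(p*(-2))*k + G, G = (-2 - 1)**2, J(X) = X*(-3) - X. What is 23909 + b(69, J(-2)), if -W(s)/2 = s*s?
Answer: -258595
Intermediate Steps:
W(s) = -2*s**2 (W(s) = -2*s*s = -2*s**2)
J(X) = -4*X (J(X) = -3*X - X = -4*X)
G = 9 (G = (-3)**2 = 9)
b(k, p) = 120 - 64*k*p**2 (b(k, p) = 48 + 8*((-2*4*p**2)*k + 9) = 48 + 8*((-8*p**2)*k + 9) = 48 + 8*(-8*k*p**2 + 9) = 48 + 8*(9 - 8*k*p**2) = 48 + (72 - 64*k*p**2) = 120 - 64*k*p**2)
23909 + b(69, J(-2)) = 23909 + (120 - 64*69*(-4*(-2))**2) = 23909 + (120 - 64*69*8**2) = 23909 + (120 - 64*69*64) = 23909 + (120 - 282624) = 23909 - 282504 = -258595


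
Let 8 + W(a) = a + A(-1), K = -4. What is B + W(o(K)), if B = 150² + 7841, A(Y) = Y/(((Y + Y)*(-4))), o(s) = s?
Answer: 242631/8 ≈ 30329.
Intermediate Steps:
A(Y) = -⅛ (A(Y) = Y/(((2*Y)*(-4))) = Y/((-8*Y)) = Y*(-1/(8*Y)) = -⅛)
W(a) = -65/8 + a (W(a) = -8 + (a - ⅛) = -8 + (-⅛ + a) = -65/8 + a)
B = 30341 (B = 22500 + 7841 = 30341)
B + W(o(K)) = 30341 + (-65/8 - 4) = 30341 - 97/8 = 242631/8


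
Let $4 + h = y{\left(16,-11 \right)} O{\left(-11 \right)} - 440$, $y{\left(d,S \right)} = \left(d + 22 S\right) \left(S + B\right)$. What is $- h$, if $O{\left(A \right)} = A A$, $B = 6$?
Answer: $-136286$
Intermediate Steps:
$O{\left(A \right)} = A^{2}$
$y{\left(d,S \right)} = \left(6 + S\right) \left(d + 22 S\right)$ ($y{\left(d,S \right)} = \left(d + 22 S\right) \left(S + 6\right) = \left(d + 22 S\right) \left(6 + S\right) = \left(6 + S\right) \left(d + 22 S\right)$)
$h = 136286$ ($h = -4 - \left(440 - \left(6 \cdot 16 + 22 \left(-11\right)^{2} + 132 \left(-11\right) - 176\right) \left(-11\right)^{2}\right) = -4 - \left(440 - \left(96 + 22 \cdot 121 - 1452 - 176\right) 121\right) = -4 - \left(440 - \left(96 + 2662 - 1452 - 176\right) 121\right) = -4 + \left(1130 \cdot 121 - 440\right) = -4 + \left(136730 - 440\right) = -4 + 136290 = 136286$)
$- h = \left(-1\right) 136286 = -136286$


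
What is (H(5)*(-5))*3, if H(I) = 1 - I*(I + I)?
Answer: 735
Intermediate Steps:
H(I) = 1 - 2*I² (H(I) = 1 - I*2*I = 1 - 2*I²)
(H(5)*(-5))*3 = ((1 - 2*5²)*(-5))*3 = ((1 - 2*25)*(-5))*3 = ((1 - 50)*(-5))*3 = -49*(-5)*3 = 245*3 = 735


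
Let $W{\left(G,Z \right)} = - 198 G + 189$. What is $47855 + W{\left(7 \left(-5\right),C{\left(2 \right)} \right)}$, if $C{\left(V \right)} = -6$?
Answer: $54974$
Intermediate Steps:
$W{\left(G,Z \right)} = 189 - 198 G$
$47855 + W{\left(7 \left(-5\right),C{\left(2 \right)} \right)} = 47855 - \left(-189 + 198 \cdot 7 \left(-5\right)\right) = 47855 + \left(189 - -6930\right) = 47855 + \left(189 + 6930\right) = 47855 + 7119 = 54974$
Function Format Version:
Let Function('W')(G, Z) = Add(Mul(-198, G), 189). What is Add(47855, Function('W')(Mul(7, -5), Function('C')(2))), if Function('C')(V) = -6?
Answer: 54974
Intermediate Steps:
Function('W')(G, Z) = Add(189, Mul(-198, G))
Add(47855, Function('W')(Mul(7, -5), Function('C')(2))) = Add(47855, Add(189, Mul(-198, Mul(7, -5)))) = Add(47855, Add(189, Mul(-198, -35))) = Add(47855, Add(189, 6930)) = Add(47855, 7119) = 54974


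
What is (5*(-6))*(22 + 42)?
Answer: -1920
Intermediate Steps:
(5*(-6))*(22 + 42) = -30*64 = -1920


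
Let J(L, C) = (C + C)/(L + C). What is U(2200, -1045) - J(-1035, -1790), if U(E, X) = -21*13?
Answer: -154961/565 ≈ -274.27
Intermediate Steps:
J(L, C) = 2*C/(C + L) (J(L, C) = (2*C)/(C + L) = 2*C/(C + L))
U(E, X) = -273
U(2200, -1045) - J(-1035, -1790) = -273 - 2*(-1790)/(-1790 - 1035) = -273 - 2*(-1790)/(-2825) = -273 - 2*(-1790)*(-1)/2825 = -273 - 1*716/565 = -273 - 716/565 = -154961/565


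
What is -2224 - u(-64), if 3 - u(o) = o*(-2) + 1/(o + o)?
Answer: -268673/128 ≈ -2099.0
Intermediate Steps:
u(o) = 3 + 2*o - 1/(2*o) (u(o) = 3 - (o*(-2) + 1/(o + o)) = 3 - (-2*o + 1/(2*o)) = 3 - (1/(2*o) - 2*o) = 3 + (2*o - 1/(2*o)) = 3 + 2*o - 1/(2*o))
-2224 - u(-64) = -2224 - (3 + 2*(-64) - 1/2/(-64)) = -2224 - (3 - 128 - 1/2*(-1/64)) = -2224 - (3 - 128 + 1/128) = -2224 - 1*(-15999/128) = -2224 + 15999/128 = -268673/128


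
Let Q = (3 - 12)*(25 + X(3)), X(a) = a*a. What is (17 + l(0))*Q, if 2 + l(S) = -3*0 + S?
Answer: -4590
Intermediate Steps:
l(S) = -2 + S (l(S) = -2 + (-3*0 + S) = -2 + (0 + S) = -2 + S)
X(a) = a**2
Q = -306 (Q = (3 - 12)*(25 + 3**2) = -9*(25 + 9) = -9*34 = -306)
(17 + l(0))*Q = (17 + (-2 + 0))*(-306) = (17 - 2)*(-306) = 15*(-306) = -4590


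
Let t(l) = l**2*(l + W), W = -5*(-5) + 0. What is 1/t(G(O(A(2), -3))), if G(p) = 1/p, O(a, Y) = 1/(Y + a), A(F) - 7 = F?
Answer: 1/1116 ≈ 0.00089606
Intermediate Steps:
A(F) = 7 + F
W = 25 (W = 25 + 0 = 25)
t(l) = l**2*(25 + l) (t(l) = l**2*(l + 25) = l**2*(25 + l))
1/t(G(O(A(2), -3))) = 1/((1/(1/(-3 + (7 + 2))))**2*(25 + 1/(1/(-3 + (7 + 2))))) = 1/((1/(1/(-3 + 9)))**2*(25 + 1/(1/(-3 + 9)))) = 1/((1/(1/6))**2*(25 + 1/(1/6))) = 1/(6**2*(25 + 6)) = 1/(36*31) = 1/1116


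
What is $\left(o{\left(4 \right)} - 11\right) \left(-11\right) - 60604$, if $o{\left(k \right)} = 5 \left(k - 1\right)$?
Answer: $-60648$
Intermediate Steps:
$o{\left(k \right)} = -5 + 5 k$ ($o{\left(k \right)} = 5 \left(-1 + k\right) = -5 + 5 k$)
$\left(o{\left(4 \right)} - 11\right) \left(-11\right) - 60604 = \left(\left(-5 + 5 \cdot 4\right) - 11\right) \left(-11\right) - 60604 = \left(\left(-5 + 20\right) - 11\right) \left(-11\right) - 60604 = \left(15 - 11\right) \left(-11\right) - 60604 = 4 \left(-11\right) - 60604 = -44 - 60604 = -60648$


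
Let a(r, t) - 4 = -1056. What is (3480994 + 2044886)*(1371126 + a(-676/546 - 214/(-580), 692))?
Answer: 7570864515120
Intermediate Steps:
a(r, t) = -1052 (a(r, t) = 4 - 1056 = -1052)
(3480994 + 2044886)*(1371126 + a(-676/546 - 214/(-580), 692)) = (3480994 + 2044886)*(1371126 - 1052) = 5525880*1370074 = 7570864515120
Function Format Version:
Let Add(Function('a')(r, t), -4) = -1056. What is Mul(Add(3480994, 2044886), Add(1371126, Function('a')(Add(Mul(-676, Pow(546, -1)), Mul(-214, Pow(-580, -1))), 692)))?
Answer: 7570864515120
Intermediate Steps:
Function('a')(r, t) = -1052 (Function('a')(r, t) = Add(4, -1056) = -1052)
Mul(Add(3480994, 2044886), Add(1371126, Function('a')(Add(Mul(-676, Pow(546, -1)), Mul(-214, Pow(-580, -1))), 692))) = Mul(Add(3480994, 2044886), Add(1371126, -1052)) = Mul(5525880, 1370074) = 7570864515120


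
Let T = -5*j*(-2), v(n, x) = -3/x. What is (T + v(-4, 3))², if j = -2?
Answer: 441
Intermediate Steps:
T = -20 (T = -5*(-2)*(-2) = 10*(-2) = -20)
(T + v(-4, 3))² = (-20 - 3/3)² = (-20 - 3*⅓)² = (-20 - 1)² = (-21)² = 441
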